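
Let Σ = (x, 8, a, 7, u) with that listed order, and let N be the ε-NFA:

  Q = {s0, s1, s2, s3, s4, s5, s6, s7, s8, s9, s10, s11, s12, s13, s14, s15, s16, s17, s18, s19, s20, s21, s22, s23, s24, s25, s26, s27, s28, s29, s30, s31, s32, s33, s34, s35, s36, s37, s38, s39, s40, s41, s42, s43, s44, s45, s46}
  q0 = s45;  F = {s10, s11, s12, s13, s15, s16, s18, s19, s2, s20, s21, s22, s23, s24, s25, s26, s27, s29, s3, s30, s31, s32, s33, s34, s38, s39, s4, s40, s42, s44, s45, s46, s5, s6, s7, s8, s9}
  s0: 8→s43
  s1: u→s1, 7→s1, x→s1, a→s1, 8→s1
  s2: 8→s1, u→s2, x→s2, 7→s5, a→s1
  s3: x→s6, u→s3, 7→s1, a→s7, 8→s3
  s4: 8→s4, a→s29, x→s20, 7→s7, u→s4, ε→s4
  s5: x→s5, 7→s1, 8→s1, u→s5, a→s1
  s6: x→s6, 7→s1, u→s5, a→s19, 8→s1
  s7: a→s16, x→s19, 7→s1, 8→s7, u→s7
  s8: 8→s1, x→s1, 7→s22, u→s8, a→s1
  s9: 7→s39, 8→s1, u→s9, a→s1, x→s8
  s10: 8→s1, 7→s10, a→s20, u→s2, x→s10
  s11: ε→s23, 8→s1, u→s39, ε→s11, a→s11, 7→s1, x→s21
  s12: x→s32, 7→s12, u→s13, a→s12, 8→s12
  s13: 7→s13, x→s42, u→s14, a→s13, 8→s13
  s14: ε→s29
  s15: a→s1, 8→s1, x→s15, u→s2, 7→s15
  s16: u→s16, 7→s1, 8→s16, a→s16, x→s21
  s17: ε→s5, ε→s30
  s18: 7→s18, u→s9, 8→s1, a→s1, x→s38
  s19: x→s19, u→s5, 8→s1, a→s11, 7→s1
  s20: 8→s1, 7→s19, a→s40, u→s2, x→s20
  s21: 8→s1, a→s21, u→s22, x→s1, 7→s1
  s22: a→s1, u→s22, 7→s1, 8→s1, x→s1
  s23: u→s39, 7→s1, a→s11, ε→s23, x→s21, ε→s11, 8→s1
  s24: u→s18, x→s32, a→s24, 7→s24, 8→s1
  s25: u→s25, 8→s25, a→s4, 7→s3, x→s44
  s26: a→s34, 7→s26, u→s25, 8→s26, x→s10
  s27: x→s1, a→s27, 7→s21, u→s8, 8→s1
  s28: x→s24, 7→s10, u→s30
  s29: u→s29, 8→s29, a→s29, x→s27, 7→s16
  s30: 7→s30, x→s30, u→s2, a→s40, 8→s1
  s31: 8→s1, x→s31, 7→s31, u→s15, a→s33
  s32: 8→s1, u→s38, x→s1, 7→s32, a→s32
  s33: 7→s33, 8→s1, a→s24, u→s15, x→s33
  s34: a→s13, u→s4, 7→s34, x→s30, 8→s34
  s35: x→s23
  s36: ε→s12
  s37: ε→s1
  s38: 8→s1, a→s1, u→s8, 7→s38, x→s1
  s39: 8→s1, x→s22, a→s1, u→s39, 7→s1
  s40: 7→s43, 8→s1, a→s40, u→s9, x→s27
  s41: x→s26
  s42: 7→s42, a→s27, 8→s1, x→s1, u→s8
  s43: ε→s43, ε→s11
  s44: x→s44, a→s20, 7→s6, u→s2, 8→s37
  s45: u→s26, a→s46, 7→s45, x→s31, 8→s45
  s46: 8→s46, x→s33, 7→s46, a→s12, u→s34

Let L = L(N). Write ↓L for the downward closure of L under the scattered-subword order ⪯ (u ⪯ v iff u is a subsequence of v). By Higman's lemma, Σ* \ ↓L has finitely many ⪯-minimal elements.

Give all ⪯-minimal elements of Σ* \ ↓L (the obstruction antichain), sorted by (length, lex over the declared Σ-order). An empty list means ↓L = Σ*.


|Q|=47, |F|=37, |δ|=208 (12 ε).
min D↑ (37 st, q0=0, F={4}): 0:x→1,8→0,a→2,7→0,u→3 1:x→1,8→4,a→5,7→1,u→6 2:x→5,8→2,a→7,7→2,u→8 3:x→9,8→3,a→8,7→3,u→10 4:x→4,8→4,a→4,7→4,u→4 5:x→5,8→4,a→11,7→5,u→6 6:x→6,8→4,a→4,7→6,u→12 7:x→13,8→7,a→7,7→7,u→14 8:x→15,8→8,a→14,7→8,u→16 9:x→9,8→4,a→17,7→9,u→12 10:x→18,8→10,a→16,7→19,u→10 11:x→13,8→4,a→11,7→11,u→20 12:x→12,8→4,a→4,7→21,u→12 13:x→4,8→4,a→13,7→13,u→22 14:x→23,8→14,a→14,7→14,u→24 15:x→15,8→4,a→25,7→15,u→12 16:x→17,8→16,a→24,7→26,u→16 17:x→17,8→4,a→25,7→27,u→12 18:x→18,8→4,a→17,7→28,u→12 19:x→28,8→19,a→26,7→4,u→19 20:x→22,8→4,a→4,7→20,u→29 21:x→21,8→4,a→4,7→4,u→21 22:x→4,8→4,a→4,7→22,u→30 23:x→4,8→4,a→31,7→23,u→30 24:x→31,8→24,a→24,7→32,u→24 25:x→31,8→4,a→25,7→33,u→29 26:x→27,8→26,a→32,7→4,u→26 27:x→27,8→4,a→33,7→4,u→21 28:x→28,8→4,a→27,7→4,u→21 29:x→30,8→4,a→4,7→34,u→29 30:x→4,8→4,a→4,7→35,u→30 31:x→4,8→4,a→31,7→36,u→30 32:x→36,8→32,a→32,7→4,u→32 33:x→36,8→4,a→33,7→4,u→34 34:x→35,8→4,a→4,7→4,u→34 35:x→4,8→4,a→4,7→4,u→35 36:x→4,8→4,a→36,7→4,u→35.
'x8': N↓-sim [41, 28, 2] end={s1,s37} rej; 2/2 deletions ∈↓L.
'xua': N↓-sim [41, 28, 10, 1] end={s1} — reject; 3/3 deletions ∈↓L.
'aaxx': run [41, 32, 21, 8, 1] end={s1} — reject; 4/4 deletions ∈↓L.
'uu77': N↓-sim [41, 34, 25, 13, 1] end={s1} ∉↓L; 4/4 del acc.
'uxa77': |S_i|=[41, 34, 23, 15, 9, 1] end={s1} — reject; 5/5 deletions ∈↓L.
5 words, ⪯-incomp.

Antichain: [x8, xua, aaxx, uu77, uxa77].


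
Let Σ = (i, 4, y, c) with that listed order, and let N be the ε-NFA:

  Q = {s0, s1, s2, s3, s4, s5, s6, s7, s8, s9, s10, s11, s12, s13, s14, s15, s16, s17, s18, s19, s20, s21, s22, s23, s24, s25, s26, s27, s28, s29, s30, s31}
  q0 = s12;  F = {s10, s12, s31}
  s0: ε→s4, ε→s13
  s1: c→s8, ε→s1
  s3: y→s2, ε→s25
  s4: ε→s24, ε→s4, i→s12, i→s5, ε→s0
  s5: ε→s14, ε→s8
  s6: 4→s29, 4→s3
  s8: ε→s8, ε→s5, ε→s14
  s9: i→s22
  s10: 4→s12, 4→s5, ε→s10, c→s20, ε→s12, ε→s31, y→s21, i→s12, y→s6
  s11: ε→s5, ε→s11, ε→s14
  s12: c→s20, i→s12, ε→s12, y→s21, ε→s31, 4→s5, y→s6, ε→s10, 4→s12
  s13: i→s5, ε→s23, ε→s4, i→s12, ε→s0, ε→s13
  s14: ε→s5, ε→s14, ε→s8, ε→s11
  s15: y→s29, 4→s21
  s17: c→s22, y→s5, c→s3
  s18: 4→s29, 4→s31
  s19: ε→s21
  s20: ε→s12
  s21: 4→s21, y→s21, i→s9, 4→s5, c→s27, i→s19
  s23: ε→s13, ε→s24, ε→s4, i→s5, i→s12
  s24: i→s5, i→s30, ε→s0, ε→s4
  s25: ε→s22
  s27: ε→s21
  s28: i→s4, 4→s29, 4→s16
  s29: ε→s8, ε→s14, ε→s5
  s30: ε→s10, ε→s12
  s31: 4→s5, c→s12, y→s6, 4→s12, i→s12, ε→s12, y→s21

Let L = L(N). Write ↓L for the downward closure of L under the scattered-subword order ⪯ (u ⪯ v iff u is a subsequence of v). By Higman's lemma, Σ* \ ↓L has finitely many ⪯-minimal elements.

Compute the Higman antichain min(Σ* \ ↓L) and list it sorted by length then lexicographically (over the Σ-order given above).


|Q|=32, |F|=3, |δ|=91 (44 ε).
min D↑ (2 st, q0=0, F={1}): 0:i→0,4→0,y→1,c→0 1:i→1,4→1,y→1,c→1.
'y': |S_i|=[18, 14] end={s11,s14,s19,s2,s21,s22,s25,s27,s29,s3,s5,s6,…} ∉↓L; 1/1 single-dels accept.
1 words, ⪯-incomp.

A = [y].


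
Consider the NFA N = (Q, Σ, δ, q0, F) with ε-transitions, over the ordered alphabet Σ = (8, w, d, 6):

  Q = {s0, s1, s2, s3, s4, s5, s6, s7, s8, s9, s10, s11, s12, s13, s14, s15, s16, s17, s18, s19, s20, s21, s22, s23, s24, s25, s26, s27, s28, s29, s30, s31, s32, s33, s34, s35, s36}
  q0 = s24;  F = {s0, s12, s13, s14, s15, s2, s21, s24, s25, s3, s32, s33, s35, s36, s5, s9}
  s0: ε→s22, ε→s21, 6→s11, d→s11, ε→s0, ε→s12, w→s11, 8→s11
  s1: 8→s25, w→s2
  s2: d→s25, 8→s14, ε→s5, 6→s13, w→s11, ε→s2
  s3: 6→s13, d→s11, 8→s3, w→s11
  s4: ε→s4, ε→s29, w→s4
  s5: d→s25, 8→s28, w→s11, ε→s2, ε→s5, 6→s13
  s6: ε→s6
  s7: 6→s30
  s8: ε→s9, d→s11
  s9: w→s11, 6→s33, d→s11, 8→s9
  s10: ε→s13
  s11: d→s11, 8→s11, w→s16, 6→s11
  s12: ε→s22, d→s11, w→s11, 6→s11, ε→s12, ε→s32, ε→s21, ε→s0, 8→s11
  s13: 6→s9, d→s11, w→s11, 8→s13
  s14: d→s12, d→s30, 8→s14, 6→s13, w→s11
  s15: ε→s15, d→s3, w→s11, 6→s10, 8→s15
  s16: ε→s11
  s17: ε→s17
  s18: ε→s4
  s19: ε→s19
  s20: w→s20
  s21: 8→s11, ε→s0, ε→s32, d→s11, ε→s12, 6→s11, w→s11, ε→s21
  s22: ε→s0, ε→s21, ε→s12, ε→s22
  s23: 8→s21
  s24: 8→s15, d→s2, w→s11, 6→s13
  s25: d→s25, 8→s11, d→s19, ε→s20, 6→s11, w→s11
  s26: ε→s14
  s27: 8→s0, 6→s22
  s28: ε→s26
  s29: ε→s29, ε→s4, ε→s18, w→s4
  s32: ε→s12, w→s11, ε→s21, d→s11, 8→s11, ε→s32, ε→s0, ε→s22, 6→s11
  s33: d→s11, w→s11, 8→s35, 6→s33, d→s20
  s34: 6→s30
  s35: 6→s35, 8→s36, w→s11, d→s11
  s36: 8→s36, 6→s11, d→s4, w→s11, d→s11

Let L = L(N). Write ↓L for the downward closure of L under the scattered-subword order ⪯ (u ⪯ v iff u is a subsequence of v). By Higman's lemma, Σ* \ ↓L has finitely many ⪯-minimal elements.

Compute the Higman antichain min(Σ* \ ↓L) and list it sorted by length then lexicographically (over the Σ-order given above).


Antichain: [w, 6d, 8dd, dd8, dd6, 666886].

|Q|=37, |F|=16, |δ|=125 (42 ε).
min D↑ (13 st, q0=0, F={2}): 0:8→1,w→2,d→3,6→4 1:8→1,w→2,d→5,6→4 2:8→2,w→2,d→2,6→2 3:8→6,w→2,d→7,6→4 4:8→4,w→2,d→2,6→8 5:8→5,w→2,d→2,6→4 6:8→6,w→2,d→9,6→4 7:8→2,w→2,d→7,6→2 8:8→8,w→2,d→2,6→10 9:8→2,w→2,d→2,6→2 10:8→11,w→2,d→2,6→10 11:8→12,w→2,d→2,6→11 12:8→12,w→2,d→2,6→2.
'w': N↓-sim [28, 6] end={s11,s16,s18,s20,s29,s4} rej; 1/1 single-dels accept.
'6d': run [28, 12, 6] end={s11,s16,s18,s20,s29,s4} — reject; 2/2 single-dels accept.
'8dd': run [28, 23, 18, 6] end={s11,s16,s18,s20,s29,s4} rej; 3/3 del acc.
'dd8': N↓-sim [28, 25, 14, 2] end={s11,s16} rej; 3/3 del acc.
'dd6': |S_i|=[28, 25, 14, 2] end={s11,s16} rej; 3/3 del acc.
'666886': N↓-sim [28, 12, 10, 9, 7, 6, 2] end={s11,s16} — reject; 6/6 del acc.
6 words, ⪯-incomp.


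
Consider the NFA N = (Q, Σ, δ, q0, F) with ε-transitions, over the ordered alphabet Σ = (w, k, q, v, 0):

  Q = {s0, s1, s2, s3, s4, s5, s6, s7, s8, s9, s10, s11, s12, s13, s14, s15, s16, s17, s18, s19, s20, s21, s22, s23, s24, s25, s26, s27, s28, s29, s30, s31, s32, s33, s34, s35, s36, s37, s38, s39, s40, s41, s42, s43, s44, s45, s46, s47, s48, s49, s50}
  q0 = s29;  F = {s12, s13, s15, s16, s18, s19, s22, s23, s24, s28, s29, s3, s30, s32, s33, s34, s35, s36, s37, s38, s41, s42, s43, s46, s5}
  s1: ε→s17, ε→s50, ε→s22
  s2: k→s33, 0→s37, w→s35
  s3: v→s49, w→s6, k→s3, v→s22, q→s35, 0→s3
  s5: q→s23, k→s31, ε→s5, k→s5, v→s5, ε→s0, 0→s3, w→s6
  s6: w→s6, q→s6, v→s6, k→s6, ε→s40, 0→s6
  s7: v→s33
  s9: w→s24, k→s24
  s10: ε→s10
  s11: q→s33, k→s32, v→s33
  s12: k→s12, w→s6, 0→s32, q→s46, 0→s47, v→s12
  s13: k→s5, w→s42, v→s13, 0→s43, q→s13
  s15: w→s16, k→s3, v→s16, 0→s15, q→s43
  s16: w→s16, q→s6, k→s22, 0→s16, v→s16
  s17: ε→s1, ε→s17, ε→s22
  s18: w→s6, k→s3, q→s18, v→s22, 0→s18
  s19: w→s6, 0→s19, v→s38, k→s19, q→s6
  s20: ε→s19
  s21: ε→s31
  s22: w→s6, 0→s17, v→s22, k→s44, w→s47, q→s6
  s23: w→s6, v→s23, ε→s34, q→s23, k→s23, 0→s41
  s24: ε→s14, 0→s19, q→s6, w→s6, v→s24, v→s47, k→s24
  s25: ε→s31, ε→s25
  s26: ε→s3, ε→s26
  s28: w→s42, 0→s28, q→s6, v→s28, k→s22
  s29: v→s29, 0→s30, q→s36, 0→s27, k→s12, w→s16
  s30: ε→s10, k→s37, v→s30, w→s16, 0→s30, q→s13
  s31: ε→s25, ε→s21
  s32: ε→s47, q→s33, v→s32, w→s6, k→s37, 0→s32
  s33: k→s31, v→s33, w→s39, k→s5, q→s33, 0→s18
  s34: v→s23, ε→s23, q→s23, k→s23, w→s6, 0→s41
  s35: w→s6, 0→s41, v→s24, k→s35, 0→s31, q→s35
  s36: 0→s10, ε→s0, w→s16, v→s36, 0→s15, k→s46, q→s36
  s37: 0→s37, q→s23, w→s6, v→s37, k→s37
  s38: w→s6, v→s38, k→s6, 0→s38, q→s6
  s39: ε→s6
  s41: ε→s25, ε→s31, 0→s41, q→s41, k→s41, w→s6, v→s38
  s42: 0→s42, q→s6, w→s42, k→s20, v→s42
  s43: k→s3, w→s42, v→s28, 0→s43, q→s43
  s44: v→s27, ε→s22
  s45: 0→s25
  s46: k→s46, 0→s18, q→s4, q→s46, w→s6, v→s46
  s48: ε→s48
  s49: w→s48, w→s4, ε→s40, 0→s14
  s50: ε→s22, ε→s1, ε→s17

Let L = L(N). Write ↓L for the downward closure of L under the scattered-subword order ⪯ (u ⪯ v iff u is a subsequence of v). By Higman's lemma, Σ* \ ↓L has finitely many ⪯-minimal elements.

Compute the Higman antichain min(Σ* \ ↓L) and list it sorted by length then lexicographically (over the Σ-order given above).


|Q|=51, |F|=25, |δ|=187 (33 ε).
min D↑ (25 st, q0=0, F={6}): 0:w→1,k→2,q→3,v→0,0→4 1:w→1,k→5,q→6,v→1,0→1 2:w→6,k→2,q→7,v→2,0→8 3:w→1,k→7,q→3,v→3,0→9 4:w→1,k→10,q→11,v→4,0→4 5:w→6,k→5,q→6,v→5,0→5 6:w→6,k→6,q→6,v→6,0→6 7:w→6,k→7,q→7,v→7,0→12 8:w→6,k→10,q→13,v→8,0→8 9:w→1,k→14,q→15,v→1,0→9 10:w→6,k→10,q→16,v→10,0→10 11:w→17,k→18,q→11,v→11,0→15 12:w→6,k→14,q→12,v→5,0→12 13:w→6,k→18,q→13,v→13,0→12 14:w→6,k→14,q→19,v→5,0→14 15:w→17,k→14,q→15,v→20,0→15 16:w→6,k→16,q→16,v→16,0→21 17:w→17,k→22,q→6,v→17,0→17 18:w→6,k→18,q→16,v→18,0→14 19:w→6,k→19,q→19,v→23,0→21 20:w→17,k→5,q→6,v→20,0→20 21:w→6,k→21,q→21,v→24,0→21 22:w→6,k→22,q→6,v→24,0→22 23:w→6,k→23,q→6,v→23,0→22 24:w→6,k→6,q→6,v→24,0→24 [Hopcroft].
'wq': N↓-sim [44, 17, 2] end={s40,s6} — reject; 2/2 deletions ∈↓L.
'kw': |S_i|=[44, 34, 6] end={s39,s4,s40,s47,s48,s6} — reject; 2/2 deletions ∈↓L.
'q0vq': run [44, 39, 30, 20, 2] end={s40,s6} — reject; 4/4 deletions ∈↓L.
'0kq0vk': N↓-sim [44, 40, 28, 14, 8, 3, 2] end={s40,s6} rej; 6/6 deletions ∈↓L.
'0qwkvk': N↓-sim [44, 40, 34, 10, 5, 3, 2] end={s40,s6} — reject; 6/6 del acc.
5 obstructions.

min(Σ*\↓L) = [wq, kw, q0vq, 0kq0vk, 0qwkvk].


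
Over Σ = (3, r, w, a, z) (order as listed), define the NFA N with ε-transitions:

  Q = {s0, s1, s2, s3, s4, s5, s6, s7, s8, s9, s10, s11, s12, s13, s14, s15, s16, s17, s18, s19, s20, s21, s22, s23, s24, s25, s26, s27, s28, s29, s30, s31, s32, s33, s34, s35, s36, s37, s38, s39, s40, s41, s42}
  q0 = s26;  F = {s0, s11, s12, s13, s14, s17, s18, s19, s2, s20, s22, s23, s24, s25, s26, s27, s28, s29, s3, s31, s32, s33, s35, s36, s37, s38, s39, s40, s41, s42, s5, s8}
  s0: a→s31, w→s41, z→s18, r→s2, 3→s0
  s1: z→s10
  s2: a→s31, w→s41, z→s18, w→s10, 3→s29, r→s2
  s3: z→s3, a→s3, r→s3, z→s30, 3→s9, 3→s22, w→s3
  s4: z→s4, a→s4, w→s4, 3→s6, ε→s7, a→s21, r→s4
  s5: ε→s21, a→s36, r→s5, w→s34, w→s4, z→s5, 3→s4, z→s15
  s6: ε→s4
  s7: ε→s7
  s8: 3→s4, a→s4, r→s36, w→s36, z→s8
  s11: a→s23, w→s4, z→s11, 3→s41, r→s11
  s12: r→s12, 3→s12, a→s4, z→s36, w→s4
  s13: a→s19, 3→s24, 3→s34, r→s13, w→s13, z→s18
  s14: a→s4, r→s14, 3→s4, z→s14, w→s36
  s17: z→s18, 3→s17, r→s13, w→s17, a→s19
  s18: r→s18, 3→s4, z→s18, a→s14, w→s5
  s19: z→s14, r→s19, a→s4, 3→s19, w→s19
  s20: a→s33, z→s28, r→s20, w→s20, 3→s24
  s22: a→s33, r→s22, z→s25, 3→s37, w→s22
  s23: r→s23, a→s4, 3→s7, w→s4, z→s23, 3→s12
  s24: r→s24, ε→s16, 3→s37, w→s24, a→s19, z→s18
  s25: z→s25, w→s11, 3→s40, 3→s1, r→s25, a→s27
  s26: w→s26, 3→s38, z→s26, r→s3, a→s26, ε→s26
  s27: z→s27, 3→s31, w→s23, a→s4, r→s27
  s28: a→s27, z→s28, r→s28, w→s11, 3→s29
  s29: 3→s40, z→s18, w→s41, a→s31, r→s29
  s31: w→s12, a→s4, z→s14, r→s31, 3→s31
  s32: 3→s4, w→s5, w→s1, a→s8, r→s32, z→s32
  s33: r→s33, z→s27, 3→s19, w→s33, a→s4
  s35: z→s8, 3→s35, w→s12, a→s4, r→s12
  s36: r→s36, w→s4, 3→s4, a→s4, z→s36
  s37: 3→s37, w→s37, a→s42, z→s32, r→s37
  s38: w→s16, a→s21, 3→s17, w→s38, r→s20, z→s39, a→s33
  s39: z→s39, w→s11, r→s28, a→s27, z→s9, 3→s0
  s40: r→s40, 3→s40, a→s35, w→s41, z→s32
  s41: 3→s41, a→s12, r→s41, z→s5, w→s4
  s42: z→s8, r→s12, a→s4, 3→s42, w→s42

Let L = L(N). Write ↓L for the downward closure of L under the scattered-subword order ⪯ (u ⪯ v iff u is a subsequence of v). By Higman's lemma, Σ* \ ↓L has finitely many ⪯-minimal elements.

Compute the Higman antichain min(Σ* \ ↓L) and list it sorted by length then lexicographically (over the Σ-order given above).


min(Σ*\↓L) = [3aa, 33z3, 3zww, r33arw].

|Q|=43, |F|=32, |δ|=185 (6 ε).
min D↑ (33 st, q0=0, F={13}): 0:3→1,r→2,w→0,a→0,z→0 1:3→3,r→4,w→1,a→5,z→6 2:3→7,r→2,w→2,a→2,z→2 3:3→3,r→8,w→3,a→9,z→10 4:3→11,r→4,w→4,a→5,z→12 5:3→9,r→5,w→5,a→13,z→14 6:3→15,r→12,w→16,a→14,z→6 7:3→17,r→7,w→7,a→5,z→18 8:3→11,r→8,w→8,a→9,z→10 9:3→9,r→9,w→9,a→13,z→19 10:3→13,r→10,w→20,a→19,z→10 11:3→17,r→11,w→11,a→9,z→10 12:3→21,r→12,w→16,a→14,z→12 13:3→13,r→13,w→13,a→13,z→13 14:3→22,r→14,w→23,a→13,z→14 15:3→15,r→24,w→25,a→22,z→10 16:3→25,r→16,w→13,a→23,z→16 17:3→17,r→17,w→17,a→26,z→27 18:3→28,r→18,w→16,a→14,z→18 19:3→13,r→19,w→29,a→13,z→19 20:3→13,r→20,w→13,a→29,z→20 21:3→28,r→21,w→25,a→22,z→10 22:3→22,r→22,w→30,a→13,z→19 23:3→30,r→23,w→13,a→13,z→23 24:3→21,r→24,w→25,a→22,z→10 25:3→25,r→25,w→13,a→30,z→20 26:3→26,r→30,w→26,a→13,z→31 27:3→13,r→27,w→20,a→31,z→27 28:3→28,r→28,w→25,a→32,z→27 29:3→13,r→29,w→13,a→13,z→29 30:3→30,r→30,w→13,a→13,z→29 31:3→13,r→29,w→29,a→13,z→31 32:3→32,r→30,w→30,a→13,z→31 (ε-aug+det+¬).
'3aa': |S_i|=[43, 40, 15, 4] end={s21,s4,s6,s7} — reject; 3/3 single-dels accept.
'33z3': N↓-sim [43, 40, 29, 14, 4] end={s21,s4,s6,s7} — reject; 4/4 deletions ∈↓L.
'3zww': |S_i|=[43, 40, 29, 14, 5] end={s21,s34,s4,s6,s7} — reject; 4/4 single-dels accept.
'r33arw': run [43, 38, 32, 21, 9, 6, 4] end={s21,s4,s6,s7} ∉↓L; 6/6 del acc.
4 minimals (antichain).


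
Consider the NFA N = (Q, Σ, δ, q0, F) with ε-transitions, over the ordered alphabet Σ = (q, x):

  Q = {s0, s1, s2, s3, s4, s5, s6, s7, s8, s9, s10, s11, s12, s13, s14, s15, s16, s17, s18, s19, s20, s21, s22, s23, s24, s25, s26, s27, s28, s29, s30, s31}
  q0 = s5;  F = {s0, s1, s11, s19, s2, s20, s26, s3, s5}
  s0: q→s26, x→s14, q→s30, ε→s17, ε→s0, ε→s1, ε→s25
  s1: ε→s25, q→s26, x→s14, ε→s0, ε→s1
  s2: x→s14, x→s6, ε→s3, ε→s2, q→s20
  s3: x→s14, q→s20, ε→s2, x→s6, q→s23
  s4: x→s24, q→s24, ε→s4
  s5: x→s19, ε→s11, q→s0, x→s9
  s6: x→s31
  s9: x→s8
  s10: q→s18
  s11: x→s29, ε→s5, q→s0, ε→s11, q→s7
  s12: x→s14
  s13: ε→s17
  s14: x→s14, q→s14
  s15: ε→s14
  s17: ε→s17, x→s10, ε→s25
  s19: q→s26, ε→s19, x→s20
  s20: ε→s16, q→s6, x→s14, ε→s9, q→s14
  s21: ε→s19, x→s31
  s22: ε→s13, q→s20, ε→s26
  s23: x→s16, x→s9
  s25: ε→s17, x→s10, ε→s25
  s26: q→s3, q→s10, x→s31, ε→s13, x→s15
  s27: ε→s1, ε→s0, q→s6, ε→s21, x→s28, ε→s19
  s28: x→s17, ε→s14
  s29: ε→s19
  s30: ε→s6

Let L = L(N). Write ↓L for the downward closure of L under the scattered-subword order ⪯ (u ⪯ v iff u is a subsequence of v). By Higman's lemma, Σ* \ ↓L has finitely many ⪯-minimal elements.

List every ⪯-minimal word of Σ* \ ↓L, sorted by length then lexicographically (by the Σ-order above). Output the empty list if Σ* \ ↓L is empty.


min(Σ*\↓L) = [qx, xxq, xxx, qqqqq, xqqqq].

|Q|=32, |F|=9, |δ|=78 (34 ε).
min D↑ (7 st, q0=0, F={4}): 0:q→1,x→2 1:q→3,x→4 2:q→3,x→5 3:q→6,x→4 4:q→4,x→4 5:q→4,x→4 6:q→5,x→4.
'qx': run [25, 21, 9] end={s10,s14,s15,s16,s18,s31,s6,s8,s9} rej; 2/2 del acc.
'xxq': |S_i|=[25, 19, 10, 4] end={s14,s18,s31,s6} ∉↓L; 3/3 deletions ∈↓L.
'xxx': |S_i|=[25, 19, 10, 3] end={s14,s31,s8} — reject; 3/3 del acc.
'qqqqq': N↓-sim [25, 21, 18, 12, 9, 3] end={s14,s31,s6} ∉↓L; 5/5 single-dels accept.
'xqqqq': |S_i|=[25, 19, 17, 12, 9, 3] end={s14,s31,s6} — reject; 5/5 del acc.
5 words, ⪯-incomp.


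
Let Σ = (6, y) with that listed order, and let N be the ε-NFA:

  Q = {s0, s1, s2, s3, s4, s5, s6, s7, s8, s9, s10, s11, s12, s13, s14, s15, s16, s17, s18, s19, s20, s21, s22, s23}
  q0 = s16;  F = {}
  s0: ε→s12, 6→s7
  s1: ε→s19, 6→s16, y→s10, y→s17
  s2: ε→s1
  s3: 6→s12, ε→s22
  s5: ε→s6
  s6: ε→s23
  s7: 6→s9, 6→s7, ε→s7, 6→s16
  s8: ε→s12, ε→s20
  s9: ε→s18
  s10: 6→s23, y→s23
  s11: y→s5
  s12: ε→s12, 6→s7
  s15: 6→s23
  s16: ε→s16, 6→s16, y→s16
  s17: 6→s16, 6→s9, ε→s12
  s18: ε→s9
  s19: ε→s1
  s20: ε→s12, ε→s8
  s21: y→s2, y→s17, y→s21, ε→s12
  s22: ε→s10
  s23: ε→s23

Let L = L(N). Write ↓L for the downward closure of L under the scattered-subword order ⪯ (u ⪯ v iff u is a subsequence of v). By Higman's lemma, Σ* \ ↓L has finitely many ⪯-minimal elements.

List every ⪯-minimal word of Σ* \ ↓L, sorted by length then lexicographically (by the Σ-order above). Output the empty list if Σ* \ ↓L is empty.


min(Σ*\↓L) = [ε].

|Q|=24, |F|=0, |δ|=40 (20 ε).
min D↑ (1 st, q0=0, F={0}): 0:6→0,y→0 (ε-aug+det+¬).
ε ∈ L(D↑) ⇒ ↓L = ∅.


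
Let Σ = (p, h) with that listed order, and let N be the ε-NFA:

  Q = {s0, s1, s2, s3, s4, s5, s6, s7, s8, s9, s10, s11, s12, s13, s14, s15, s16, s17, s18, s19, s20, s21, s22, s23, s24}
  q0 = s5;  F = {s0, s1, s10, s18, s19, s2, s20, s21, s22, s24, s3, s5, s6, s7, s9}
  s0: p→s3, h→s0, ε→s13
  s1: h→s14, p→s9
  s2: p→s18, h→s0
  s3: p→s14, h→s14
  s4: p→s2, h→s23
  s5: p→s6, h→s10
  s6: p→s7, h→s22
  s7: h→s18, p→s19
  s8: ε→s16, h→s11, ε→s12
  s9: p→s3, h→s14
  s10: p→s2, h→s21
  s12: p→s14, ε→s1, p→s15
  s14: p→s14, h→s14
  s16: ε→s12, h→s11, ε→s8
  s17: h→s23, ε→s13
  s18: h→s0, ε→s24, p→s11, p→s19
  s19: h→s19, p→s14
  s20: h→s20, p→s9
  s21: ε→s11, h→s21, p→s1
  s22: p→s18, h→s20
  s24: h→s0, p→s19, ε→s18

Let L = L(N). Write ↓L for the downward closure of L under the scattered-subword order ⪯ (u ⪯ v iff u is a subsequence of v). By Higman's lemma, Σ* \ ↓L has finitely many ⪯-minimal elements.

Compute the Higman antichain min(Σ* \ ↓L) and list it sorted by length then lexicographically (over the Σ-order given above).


Antichain: [pppp, hhph, hphpp].

|Q|=25, |F|=15, |δ|=50 (10 ε).
min D↑ (15 st, q0=0, F={12}): 0:p→1,h→2 1:p→3,h→4 2:p→5,h→6 3:p→7,h→8 4:p→8,h→9 5:p→8,h→10 6:p→11,h→6 7:p→12,h→7 8:p→7,h→10 9:p→13,h→9 10:p→14,h→10 11:p→13,h→12 12:p→12,h→12 13:p→14,h→12 14:p→12,h→12.
'pppp': N↓-sim [18, 15, 10, 4, 1] end={s14} rej; 4/4 del acc.
'hhph': N↓-sim [18, 15, 10, 4, 1] end={s14} — reject; 4/4 del acc.
'hphpp': run [18, 15, 11, 5, 2, 1] end={s14} ∉↓L; 5/5 single-dels accept.
3 words, ⪯-incomp.


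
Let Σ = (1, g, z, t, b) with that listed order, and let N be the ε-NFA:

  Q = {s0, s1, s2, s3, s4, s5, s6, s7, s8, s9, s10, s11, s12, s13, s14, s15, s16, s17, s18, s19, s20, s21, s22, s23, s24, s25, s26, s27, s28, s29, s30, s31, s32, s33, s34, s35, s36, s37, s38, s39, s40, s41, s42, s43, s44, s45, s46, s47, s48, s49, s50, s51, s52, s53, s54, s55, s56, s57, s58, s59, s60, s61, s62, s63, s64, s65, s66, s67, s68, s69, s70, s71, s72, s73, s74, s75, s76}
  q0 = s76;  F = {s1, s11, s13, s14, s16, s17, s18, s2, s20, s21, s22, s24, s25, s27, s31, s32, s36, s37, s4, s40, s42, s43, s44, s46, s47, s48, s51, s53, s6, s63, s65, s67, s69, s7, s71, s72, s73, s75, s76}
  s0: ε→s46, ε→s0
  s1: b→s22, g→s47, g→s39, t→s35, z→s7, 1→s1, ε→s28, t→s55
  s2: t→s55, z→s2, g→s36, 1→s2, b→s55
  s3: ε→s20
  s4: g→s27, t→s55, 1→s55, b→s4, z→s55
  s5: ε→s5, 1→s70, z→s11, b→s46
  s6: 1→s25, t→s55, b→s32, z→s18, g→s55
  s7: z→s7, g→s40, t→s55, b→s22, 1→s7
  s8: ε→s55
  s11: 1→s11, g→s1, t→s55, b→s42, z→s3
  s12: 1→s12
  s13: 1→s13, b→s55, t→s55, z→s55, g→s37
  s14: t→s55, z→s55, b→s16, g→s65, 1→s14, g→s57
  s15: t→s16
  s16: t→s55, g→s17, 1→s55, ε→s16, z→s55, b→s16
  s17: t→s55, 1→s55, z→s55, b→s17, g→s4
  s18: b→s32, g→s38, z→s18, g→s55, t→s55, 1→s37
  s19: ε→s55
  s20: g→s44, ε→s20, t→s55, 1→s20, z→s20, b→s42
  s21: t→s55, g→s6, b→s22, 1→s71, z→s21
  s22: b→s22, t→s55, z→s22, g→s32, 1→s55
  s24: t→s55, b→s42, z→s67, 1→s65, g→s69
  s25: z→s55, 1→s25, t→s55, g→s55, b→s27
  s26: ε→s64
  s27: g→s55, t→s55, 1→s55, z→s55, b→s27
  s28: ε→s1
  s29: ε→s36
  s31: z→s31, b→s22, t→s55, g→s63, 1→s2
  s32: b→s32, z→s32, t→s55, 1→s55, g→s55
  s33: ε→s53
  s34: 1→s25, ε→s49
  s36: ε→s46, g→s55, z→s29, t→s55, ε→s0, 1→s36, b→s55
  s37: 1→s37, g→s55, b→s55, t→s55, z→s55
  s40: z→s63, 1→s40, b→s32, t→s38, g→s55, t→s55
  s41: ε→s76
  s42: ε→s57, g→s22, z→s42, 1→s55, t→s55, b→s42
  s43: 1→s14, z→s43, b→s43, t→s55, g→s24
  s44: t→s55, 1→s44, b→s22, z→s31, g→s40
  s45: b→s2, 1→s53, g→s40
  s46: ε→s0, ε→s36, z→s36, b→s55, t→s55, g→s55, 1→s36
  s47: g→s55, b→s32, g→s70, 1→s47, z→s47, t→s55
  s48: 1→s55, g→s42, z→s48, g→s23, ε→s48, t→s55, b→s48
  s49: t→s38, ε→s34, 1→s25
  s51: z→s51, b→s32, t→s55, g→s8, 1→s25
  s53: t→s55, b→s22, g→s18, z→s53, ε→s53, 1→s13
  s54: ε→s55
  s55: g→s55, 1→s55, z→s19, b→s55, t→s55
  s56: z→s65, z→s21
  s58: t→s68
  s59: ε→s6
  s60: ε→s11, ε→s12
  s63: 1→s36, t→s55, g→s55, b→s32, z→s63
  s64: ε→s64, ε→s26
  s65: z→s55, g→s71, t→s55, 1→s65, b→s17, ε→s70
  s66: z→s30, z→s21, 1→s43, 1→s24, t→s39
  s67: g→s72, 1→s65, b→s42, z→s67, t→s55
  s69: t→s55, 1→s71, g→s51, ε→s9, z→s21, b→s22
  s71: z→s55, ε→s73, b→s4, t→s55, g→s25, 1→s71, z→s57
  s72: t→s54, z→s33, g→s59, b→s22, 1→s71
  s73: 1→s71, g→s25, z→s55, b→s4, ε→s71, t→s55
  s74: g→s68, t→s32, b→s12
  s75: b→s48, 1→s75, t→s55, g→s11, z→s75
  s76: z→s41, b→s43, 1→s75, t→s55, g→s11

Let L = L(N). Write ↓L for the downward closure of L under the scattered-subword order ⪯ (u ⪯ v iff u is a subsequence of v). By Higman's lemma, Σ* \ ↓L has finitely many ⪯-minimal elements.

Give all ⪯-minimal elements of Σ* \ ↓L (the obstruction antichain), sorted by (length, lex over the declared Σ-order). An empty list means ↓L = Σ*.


|Q|=77, |F|=39, |δ|=263 (33 ε).
min D↑ (38 st, q0=0, F={3}): 0:1→1,g→2,z→0,t→3,b→4 1:1→1,g→2,z→1,t→3,b→5 2:1→2,g→6,z→7,t→3,b→8 3:1→3,g→3,z→3,t→3,b→3 4:1→9,g→10,z→4,t→3,b→4 5:1→3,g→8,z→5,t→3,b→5 6:1→6,g→11,z→12,t→3,b→13 7:1→7,g→14,z→7,t→3,b→8 8:1→3,g→13,z→8,t→3,b→8 9:1→9,g→15,z→3,t→3,b→16 10:1→15,g→17,z→18,t→3,b→8 11:1→11,g→3,z→11,t→3,b→19 12:1→12,g→20,z→12,t→3,b→13 13:1→3,g→19,z→13,t→3,b→13 14:1→14,g→20,z→21,t→3,b→13 15:1→15,g→22,z→3,t→3,b→23 16:1→3,g→23,z→3,t→3,b→16 17:1→22,g→24,z→25,t→3,b→13 18:1→15,g→26,z→18,t→3,b→8 19:1→3,g→3,z→19,t→3,b→19 20:1→20,g→3,z→27,t→3,b→19 21:1→28,g→27,z→21,t→3,b→13 22:1→22,g→29,z→3,t→3,b→30 23:1→3,g→30,z→3,t→3,b→23 24:1→29,g→3,z→24,t→3,b→19 25:1→22,g→31,z→25,t→3,b→13 26:1→22,g→31,z→32,t→3,b→13 27:1→33,g→3,z→27,t→3,b→19 28:1→28,g→33,z→28,t→3,b→3 29:1→29,g→3,z→3,t→3,b→34 30:1→3,g→34,z→3,t→3,b→30 31:1→29,g→3,z→35,t→3,b→19 32:1→36,g→35,z→32,t→3,b→13 33:1→33,g→3,z→33,t→3,b→3 34:1→3,g→3,z→3,t→3,b→34 35:1→37,g→3,z→35,t→3,b→19 36:1→36,g→37,z→3,t→3,b→3 37:1→37,g→3,z→3,t→3,b→3 [Hopcroft].
't': N↓-sim [57, 5] end={s19,s35,s38,s54,s55} rej; 1/1 single-dels accept.
'1b1': run [57, 40, 12, 2] end={s19,s55} ∉↓L; 3/3 single-dels accept.
'gb1': |S_i|=[57, 50, 9, 2] end={s19,s55} — reject; 3/3 single-dels accept.
'b1z': run [57, 36, 15, 3] end={s19,s55,s57} ∉↓L; 3/3 deletions ∈↓L.
'gggg': |S_i|=[57, 50, 41, 21, 5] end={s19,s38,s55,s70,s8} ∉↓L; 4/4 single-dels accept.
'gzgz1b': N↓-sim [57, 50, 41, 31, 18, 9, 2] end={s19,s55} ∉↓L; 6/6 single-dels accept.
6 minimals (antichain).

A = [t, 1b1, gb1, b1z, gggg, gzgz1b].


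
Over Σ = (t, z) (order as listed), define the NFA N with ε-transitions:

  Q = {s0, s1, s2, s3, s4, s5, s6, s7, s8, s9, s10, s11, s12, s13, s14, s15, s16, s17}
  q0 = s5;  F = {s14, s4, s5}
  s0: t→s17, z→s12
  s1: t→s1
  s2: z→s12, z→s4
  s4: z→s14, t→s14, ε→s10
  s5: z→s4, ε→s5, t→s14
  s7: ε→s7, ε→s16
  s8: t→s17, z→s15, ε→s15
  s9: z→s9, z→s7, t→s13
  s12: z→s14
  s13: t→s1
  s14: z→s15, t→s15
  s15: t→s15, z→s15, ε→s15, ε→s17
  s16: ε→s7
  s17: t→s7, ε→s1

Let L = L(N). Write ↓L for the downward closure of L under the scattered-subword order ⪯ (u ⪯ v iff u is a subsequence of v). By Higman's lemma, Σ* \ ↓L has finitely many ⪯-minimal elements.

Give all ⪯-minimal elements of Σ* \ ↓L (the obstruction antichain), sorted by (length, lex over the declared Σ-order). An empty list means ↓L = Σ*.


Antichain: [tt, tz, zzt, zzz].

|Q|=18, |F|=3, |δ|=30 (9 ε).
min D↑ (4 st, q0=0, F={3}): 0:t→1,z→2 1:t→3,z→3 2:t→1,z→1 3:t→3,z→3 (ε-aug+det+¬).
'tt': N↓-sim [9, 6, 5] end={s1,s15,s16,s17,s7} ∉↓L; 2/2 deletions ∈↓L.
'tz': N↓-sim [9, 6, 5] end={s1,s15,s16,s17,s7} — reject; 2/2 del acc.
'zzt': |S_i|=[9, 8, 6, 5] end={s1,s15,s16,s17,s7} ∉↓L; 3/3 single-dels accept.
'zzz': |S_i|=[9, 8, 6, 5] end={s1,s15,s16,s17,s7} — reject; 3/3 del acc.
4 words, ⪯-incomp.


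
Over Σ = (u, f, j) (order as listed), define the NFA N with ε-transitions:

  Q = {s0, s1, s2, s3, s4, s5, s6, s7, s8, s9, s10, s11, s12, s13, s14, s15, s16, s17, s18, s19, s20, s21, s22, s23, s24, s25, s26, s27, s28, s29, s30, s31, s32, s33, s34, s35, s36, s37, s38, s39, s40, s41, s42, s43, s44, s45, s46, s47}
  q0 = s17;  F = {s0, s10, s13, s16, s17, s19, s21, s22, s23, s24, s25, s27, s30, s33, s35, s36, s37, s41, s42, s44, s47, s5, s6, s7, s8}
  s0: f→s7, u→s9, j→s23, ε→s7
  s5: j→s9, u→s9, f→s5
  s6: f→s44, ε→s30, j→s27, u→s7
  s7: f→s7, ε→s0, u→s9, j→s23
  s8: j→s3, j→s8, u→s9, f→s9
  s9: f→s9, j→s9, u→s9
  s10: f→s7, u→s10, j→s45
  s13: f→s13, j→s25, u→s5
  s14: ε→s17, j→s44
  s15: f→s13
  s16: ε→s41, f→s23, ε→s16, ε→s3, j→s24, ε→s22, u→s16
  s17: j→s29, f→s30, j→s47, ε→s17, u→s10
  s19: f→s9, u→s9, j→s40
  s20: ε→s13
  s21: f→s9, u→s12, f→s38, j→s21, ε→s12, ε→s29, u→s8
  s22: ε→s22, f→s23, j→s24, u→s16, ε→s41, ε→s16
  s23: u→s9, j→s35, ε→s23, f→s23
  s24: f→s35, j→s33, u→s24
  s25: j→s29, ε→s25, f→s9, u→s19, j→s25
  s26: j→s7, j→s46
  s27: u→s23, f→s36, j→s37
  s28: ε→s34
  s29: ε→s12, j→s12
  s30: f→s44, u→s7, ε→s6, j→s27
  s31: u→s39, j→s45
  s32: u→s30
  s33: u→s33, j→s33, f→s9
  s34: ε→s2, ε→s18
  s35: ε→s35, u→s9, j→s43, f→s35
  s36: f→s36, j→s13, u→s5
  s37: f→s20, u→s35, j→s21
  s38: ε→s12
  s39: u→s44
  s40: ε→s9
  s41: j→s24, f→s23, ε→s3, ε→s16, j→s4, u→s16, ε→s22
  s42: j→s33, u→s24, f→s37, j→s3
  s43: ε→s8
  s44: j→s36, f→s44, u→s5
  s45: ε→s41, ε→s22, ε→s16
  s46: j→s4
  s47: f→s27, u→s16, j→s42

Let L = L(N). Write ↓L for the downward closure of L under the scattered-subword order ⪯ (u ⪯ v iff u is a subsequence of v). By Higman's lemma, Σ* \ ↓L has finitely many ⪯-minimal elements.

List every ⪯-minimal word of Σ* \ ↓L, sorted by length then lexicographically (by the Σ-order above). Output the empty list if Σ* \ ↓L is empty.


|Q|=48, |F|=25, |δ|=127 (32 ε).
min D↑ (22 st, q0=0, F={9}): 0:u→1,f→2,j→3 1:u→1,f→4,j→5 2:u→4,f→6,j→7 3:u→5,f→7,j→8 4:u→9,f→4,j→10 5:u→5,f→10,j→11 6:u→12,f→6,j→13 7:u→10,f→13,j→14 8:u→11,f→14,j→15 9:u→9,f→9,j→9 10:u→9,f→10,j→16 11:u→11,f→16,j→15 12:u→9,f→12,j→9 13:u→12,f→13,j→17 14:u→16,f→17,j→18 15:u→15,f→9,j→15 16:u→9,f→16,j→19 17:u→12,f→17,j→20 18:u→19,f→9,j→18 19:u→9,f→9,j→19 20:u→21,f→9,j→20 21:u→9,f→9,j→9 [Hopcroft].
'ufu': N↓-sim [35, 20, 9, 1] end={s9} — reject; 3/3 deletions ∈↓L.
'fuu': run [35, 24, 12, 1] end={s9} — reject; 3/3 deletions ∈↓L.
'ffuj': |S_i|=[35, 24, 19, 4, 2] end={s40,s9} ∉↓L; 4/4 del acc.
'jjjf': N↓-sim [35, 28, 20, 12, 3] end={s12,s38,s9} rej; 4/4 deletions ∈↓L.
4 obstructions.

Antichain: [ufu, fuu, ffuj, jjjf].


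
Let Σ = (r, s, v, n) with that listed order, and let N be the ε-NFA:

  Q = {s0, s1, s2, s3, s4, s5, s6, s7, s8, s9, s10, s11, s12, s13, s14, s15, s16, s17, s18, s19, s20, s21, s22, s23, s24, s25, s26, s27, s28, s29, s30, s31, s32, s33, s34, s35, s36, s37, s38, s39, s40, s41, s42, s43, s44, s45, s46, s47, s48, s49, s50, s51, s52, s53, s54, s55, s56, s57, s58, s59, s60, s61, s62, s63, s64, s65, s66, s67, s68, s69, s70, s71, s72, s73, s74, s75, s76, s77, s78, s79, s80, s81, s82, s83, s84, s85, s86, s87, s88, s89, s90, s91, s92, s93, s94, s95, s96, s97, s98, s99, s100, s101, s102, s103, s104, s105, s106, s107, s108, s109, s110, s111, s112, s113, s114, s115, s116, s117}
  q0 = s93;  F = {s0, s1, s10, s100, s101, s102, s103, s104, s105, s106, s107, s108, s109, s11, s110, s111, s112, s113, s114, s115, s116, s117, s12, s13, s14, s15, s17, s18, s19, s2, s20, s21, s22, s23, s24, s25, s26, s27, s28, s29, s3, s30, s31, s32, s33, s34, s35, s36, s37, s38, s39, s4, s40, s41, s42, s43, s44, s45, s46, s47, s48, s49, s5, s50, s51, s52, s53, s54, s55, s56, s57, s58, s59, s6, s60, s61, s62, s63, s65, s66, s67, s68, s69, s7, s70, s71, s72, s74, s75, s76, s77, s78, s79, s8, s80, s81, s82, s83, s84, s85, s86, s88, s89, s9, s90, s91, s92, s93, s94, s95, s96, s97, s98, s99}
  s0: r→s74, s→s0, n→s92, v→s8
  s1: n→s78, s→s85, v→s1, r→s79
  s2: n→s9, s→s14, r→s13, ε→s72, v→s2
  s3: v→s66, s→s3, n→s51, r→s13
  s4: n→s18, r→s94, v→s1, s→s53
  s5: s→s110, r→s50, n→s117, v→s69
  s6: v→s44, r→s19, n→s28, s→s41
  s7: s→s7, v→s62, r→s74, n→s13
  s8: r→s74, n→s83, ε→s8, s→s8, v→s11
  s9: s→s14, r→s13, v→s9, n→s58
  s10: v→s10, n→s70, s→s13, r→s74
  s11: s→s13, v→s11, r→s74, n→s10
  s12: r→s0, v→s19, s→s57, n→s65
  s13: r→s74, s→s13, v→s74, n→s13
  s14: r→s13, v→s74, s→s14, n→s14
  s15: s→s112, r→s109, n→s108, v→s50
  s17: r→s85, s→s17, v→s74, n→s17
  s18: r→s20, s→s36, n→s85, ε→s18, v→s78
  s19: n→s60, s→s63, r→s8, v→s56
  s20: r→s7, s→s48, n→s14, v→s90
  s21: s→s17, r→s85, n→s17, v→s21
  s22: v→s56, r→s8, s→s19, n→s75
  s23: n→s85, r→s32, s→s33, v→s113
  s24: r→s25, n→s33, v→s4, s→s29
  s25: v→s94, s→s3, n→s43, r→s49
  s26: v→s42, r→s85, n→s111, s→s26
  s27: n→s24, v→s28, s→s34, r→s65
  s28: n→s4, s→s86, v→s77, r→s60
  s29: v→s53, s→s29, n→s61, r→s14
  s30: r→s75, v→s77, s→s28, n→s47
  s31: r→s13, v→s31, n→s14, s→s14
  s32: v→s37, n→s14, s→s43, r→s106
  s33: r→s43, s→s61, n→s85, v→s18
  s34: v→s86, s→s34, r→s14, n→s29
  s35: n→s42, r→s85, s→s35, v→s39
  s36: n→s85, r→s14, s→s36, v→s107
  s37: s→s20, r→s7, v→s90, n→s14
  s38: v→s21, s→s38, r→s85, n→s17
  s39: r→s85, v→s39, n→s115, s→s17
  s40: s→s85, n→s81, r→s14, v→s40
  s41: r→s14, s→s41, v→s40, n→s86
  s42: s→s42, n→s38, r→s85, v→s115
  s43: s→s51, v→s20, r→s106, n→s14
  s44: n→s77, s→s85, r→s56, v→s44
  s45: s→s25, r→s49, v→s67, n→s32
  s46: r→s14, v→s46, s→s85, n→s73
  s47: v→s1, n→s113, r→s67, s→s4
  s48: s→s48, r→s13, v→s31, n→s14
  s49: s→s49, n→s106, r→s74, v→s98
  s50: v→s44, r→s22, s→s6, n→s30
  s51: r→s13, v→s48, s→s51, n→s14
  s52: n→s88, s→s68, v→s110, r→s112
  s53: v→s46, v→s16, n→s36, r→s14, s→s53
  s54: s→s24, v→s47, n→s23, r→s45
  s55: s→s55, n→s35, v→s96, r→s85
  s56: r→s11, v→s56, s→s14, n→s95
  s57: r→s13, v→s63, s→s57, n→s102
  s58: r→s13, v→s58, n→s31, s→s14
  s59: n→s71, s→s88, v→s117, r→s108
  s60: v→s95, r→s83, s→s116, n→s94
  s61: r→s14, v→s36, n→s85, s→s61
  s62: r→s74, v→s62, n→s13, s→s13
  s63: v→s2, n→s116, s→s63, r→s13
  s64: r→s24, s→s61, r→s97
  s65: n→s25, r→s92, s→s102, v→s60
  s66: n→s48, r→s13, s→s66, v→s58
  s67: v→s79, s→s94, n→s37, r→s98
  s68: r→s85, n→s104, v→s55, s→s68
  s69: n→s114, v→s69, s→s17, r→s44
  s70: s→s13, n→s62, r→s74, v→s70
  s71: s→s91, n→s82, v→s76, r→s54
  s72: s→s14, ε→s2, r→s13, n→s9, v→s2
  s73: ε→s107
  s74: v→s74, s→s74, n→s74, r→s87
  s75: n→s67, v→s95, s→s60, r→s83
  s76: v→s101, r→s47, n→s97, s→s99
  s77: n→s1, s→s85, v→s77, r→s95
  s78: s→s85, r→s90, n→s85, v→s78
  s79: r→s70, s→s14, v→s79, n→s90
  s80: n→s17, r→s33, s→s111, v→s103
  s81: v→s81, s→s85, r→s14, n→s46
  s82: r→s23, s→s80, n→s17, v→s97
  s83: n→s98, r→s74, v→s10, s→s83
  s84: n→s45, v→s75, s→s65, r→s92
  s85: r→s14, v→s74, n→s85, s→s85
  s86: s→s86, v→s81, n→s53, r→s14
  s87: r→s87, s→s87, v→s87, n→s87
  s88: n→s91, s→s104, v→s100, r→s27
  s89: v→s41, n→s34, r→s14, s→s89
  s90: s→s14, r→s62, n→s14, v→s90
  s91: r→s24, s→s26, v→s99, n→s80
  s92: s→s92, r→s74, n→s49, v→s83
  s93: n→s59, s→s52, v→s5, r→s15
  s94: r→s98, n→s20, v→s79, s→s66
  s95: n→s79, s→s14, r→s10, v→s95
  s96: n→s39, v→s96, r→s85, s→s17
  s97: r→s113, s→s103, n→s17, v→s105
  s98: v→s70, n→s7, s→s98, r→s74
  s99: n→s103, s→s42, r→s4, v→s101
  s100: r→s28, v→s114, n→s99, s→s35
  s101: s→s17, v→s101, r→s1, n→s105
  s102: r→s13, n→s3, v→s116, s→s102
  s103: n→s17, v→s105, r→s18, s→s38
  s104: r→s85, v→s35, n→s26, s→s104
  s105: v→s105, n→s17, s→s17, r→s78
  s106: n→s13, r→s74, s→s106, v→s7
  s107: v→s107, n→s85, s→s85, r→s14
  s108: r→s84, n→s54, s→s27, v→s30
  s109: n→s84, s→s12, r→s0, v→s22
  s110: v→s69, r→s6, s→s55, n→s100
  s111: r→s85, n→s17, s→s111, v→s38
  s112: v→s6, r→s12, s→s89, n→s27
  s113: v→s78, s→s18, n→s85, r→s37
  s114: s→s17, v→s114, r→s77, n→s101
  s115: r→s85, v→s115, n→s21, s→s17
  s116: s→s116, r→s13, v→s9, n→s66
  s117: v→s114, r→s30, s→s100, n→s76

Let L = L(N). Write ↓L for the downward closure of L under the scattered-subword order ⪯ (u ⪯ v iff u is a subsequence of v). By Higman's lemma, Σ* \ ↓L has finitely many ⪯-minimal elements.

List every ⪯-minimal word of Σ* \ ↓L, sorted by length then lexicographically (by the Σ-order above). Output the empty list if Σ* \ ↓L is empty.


|Q|=118, |F|=114, |δ|=469 (5 ε).
min D↑ (114 st, q0=0, F={58}): 0:r→1,s→2,v→3,n→4 1:r→5,s→6,v→7,n→8 2:r→6,s→9,v→10,n→11 3:r→7,s→10,v→12,n→13 4:r→8,s→11,v→13,n→14 5:r→15,s→16,v→17,n→18 6:r→16,s→19,v→20,n→21 7:r→17,s→20,v→22,n→23 8:r→18,s→21,v→23,n→24 9:r→25,s→9,v→26,n→27 10:r→20,s→26,v→12,n→28 11:r→21,s→27,v→28,n→29 12:r→22,s→30,v→12,n→31 13:r→23,s→28,v→31,n→32 14:r→24,s→29,v→32,n→33 15:r→34,s→15,v→35,n→36 16:r→15,s→37,v→38,n→39 17:r→35,s→38,v→40,n→41 18:r→36,s→39,v→41,n→42 19:r→43,s→19,v→44,n→45 20:r→38,s→44,v→22,n→46 21:r→39,s→45,v→46,n→47 22:r→40,s→25,v→22,n→48 23:r→41,s→46,v→48,n→49 24:r→42,s→47,v→49,n→50 25:r→43,s→25,v→34,n→25 26:r→25,s→26,v→51,n→52 27:r→25,s→27,v→52,n→53 28:r→46,s→52,v→31,n→54 29:r→47,s→53,v→54,n→55 30:r→25,s→30,v→34,n→30 31:r→48,s→30,v→31,n→56 32:r→49,s→54,v→56,n→57 33:r→50,s→55,v→57,n→30 34:r→58,s→34,v→34,n→34 35:r→34,s→35,v→59,n→60 36:r→34,s→36,v→60,n→61 37:r→62,s→37,v→63,n→64 38:r→35,s→63,v→40,n→65 39:r→36,s→64,v→65,n→66 40:r→59,s→43,v→40,n→67 41:r→60,s→65,v→67,n→68 42:r→61,s→66,v→68,n→69 43:r→62,s→43,v→34,n→43 44:r→43,s→44,v→70,n→71 45:r→43,s→45,v→71,n→72 46:r→65,s→71,v→48,n→73 47:r→66,s→72,v→73,n→74 48:r→67,s→25,v→48,n→75 49:r→68,s→73,v→75,n→76 50:r→69,s→74,v→76,n→25 51:r→25,s→30,v→51,n→77 52:r→25,s→52,v→77,n→78 53:r→25,s→53,v→78,n→79 54:r→73,s→78,v→56,n→80 55:r→74,s→79,v→80,n→30 56:r→75,s→30,v→56,n→81 57:r→76,s→80,v→81,n→30 58:r→58,s→58,v→58,n→58 59:r→34,s→62,v→59,n→82 60:r→34,s→60,v→82,n→83 61:r→34,s→61,v→83,n→84 62:r→34,s→62,v→34,n→62 63:r→62,s→63,v→85,n→86 64:r→62,s→64,v→86,n→87 65:r→60,s→86,v→67,n→88 66:r→61,s→87,v→88,n→89 67:r→82,s→43,v→67,n→90 68:r→83,s→88,v→90,n→91 69:r→84,s→89,v→91,n→43 70:r→43,s→25,v→70,n→92 71:r→43,s→71,v→92,n→93 72:r→43,s→72,v→93,n→94 73:r→88,s→93,v→75,n→95 74:r→89,s→94,v→95,n→25 75:r→90,s→25,v→75,n→96 76:r→91,s→95,v→96,n→25 77:r→25,s→30,v→77,n→97 78:r→25,s→78,v→97,n→98 79:r→25,s→79,v→98,n→30 80:r→95,s→98,v→81,n→30 81:r→96,s→30,v→81,n→30 82:r→34,s→62,v→82,n→99 83:r→34,s→83,v→99,n→100 84:r→34,s→84,v→100,n→62 85:r→62,s→43,v→85,n→101 86:r→62,s→86,v→101,n→102 87:r→62,s→87,v→102,n→103 88:r→83,s→102,v→90,n→104 89:r→84,s→103,v→104,n→43 90:r→99,s→43,v→90,n→105 91:r→100,s→104,v→105,n→43 92:r→43,s→25,v→92,n→106 93:r→43,s→93,v→106,n→107 94:r→43,s→94,v→107,n→25 95:r→104,s→107,v→96,n→25 96:r→105,s→25,v→96,n→25 97:r→25,s→30,v→97,n→108 98:r→25,s→98,v→108,n→30 99:r→34,s→62,v→99,n→109 100:r→34,s→100,v→109,n→62 101:r→62,s→43,v→101,n→110 102:r→62,s→102,v→110,n→111 103:r→62,s→103,v→111,n→43 104:r→100,s→111,v→105,n→43 105:r→109,s→43,v→105,n→43 106:r→43,s→25,v→106,n→112 107:r→43,s→107,v→112,n→25 108:r→25,s→30,v→108,n→30 109:r→34,s→62,v→109,n→62 110:r→62,s→43,v→110,n→113 111:r→62,s→111,v→113,n→43 112:r→43,s→25,v→112,n→25 113:r→62,s→43,v→113,n→43.
'rrrrr': N↓-sim [117, 84, 49, 15, 2, 1] end={s87} — reject; 5/5 del acc.
'ssrvr': N↓-sim [117, 93, 57, 5, 2, 1] end={s87} rej; 5/5 single-dels accept.
'vvsvr': run [117, 77, 37, 6, 2, 1] end={s87} rej; 5/5 del acc.
'nnnnvr': N↓-sim [117, 89, 62, 34, 6, 2, 1] end={s87} rej; 6/6 del acc.
4 minimals (antichain).

A = [rrrrr, ssrvr, vvsvr, nnnnvr].
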